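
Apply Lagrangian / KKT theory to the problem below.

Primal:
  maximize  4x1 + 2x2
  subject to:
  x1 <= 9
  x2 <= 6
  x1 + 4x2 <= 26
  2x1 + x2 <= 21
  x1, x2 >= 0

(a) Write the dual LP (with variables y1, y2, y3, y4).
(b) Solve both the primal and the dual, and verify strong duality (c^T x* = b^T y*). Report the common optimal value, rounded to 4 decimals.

The standard primal-dual pair for 'max c^T x s.t. A x <= b, x >= 0' is:
  Dual:  min b^T y  s.t.  A^T y >= c,  y >= 0.

So the dual LP is:
  minimize  9y1 + 6y2 + 26y3 + 21y4
  subject to:
    y1 + y3 + 2y4 >= 4
    y2 + 4y3 + y4 >= 2
    y1, y2, y3, y4 >= 0

Solving the primal: x* = (8.2857, 4.4286).
  primal value c^T x* = 42.
Solving the dual: y* = (0, 0, 0, 2).
  dual value b^T y* = 42.
Strong duality: c^T x* = b^T y*. Confirmed.

42


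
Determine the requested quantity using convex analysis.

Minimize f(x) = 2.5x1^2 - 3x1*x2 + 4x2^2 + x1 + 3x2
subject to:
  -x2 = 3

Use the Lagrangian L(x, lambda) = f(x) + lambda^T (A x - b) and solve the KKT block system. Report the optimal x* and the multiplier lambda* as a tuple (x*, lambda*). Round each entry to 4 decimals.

Form the Lagrangian:
  L(x, lambda) = (1/2) x^T Q x + c^T x + lambda^T (A x - b)
Stationarity (grad_x L = 0): Q x + c + A^T lambda = 0.
Primal feasibility: A x = b.

This gives the KKT block system:
  [ Q   A^T ] [ x     ]   [-c ]
  [ A    0  ] [ lambda ] = [ b ]

Solving the linear system:
  x*      = (-2, -3)
  lambda* = (-15)
  f(x*)   = 17

x* = (-2, -3), lambda* = (-15)


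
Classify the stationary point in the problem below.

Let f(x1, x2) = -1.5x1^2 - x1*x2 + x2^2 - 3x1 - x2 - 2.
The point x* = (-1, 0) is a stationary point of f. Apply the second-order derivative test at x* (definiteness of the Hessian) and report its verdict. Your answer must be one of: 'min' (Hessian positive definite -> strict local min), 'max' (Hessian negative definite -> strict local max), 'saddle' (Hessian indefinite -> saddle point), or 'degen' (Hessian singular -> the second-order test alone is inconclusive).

Compute the Hessian H = grad^2 f:
  H = [[-3, -1], [-1, 2]]
Verify stationarity: grad f(x*) = H x* + g = (0, 0).
Eigenvalues of H: -3.1926, 2.1926.
Eigenvalues have mixed signs, so H is indefinite -> x* is a saddle point.

saddle


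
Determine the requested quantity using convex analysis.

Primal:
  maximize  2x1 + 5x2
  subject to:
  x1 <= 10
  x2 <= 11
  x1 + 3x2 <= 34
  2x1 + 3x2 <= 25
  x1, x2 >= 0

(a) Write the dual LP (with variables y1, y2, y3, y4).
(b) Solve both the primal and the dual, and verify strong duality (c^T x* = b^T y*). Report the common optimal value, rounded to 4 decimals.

The standard primal-dual pair for 'max c^T x s.t. A x <= b, x >= 0' is:
  Dual:  min b^T y  s.t.  A^T y >= c,  y >= 0.

So the dual LP is:
  minimize  10y1 + 11y2 + 34y3 + 25y4
  subject to:
    y1 + y3 + 2y4 >= 2
    y2 + 3y3 + 3y4 >= 5
    y1, y2, y3, y4 >= 0

Solving the primal: x* = (0, 8.3333).
  primal value c^T x* = 41.6667.
Solving the dual: y* = (0, 0, 0, 1.6667).
  dual value b^T y* = 41.6667.
Strong duality: c^T x* = b^T y*. Confirmed.

41.6667


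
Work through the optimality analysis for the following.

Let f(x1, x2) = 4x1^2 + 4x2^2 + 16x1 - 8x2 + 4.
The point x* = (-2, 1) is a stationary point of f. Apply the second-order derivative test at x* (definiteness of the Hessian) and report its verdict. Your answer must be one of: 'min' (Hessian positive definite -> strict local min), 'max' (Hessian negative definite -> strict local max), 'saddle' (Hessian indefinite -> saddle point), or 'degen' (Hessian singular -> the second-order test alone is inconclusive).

Compute the Hessian H = grad^2 f:
  H = [[8, 0], [0, 8]]
Verify stationarity: grad f(x*) = H x* + g = (0, 0).
Eigenvalues of H: 8, 8.
Both eigenvalues > 0, so H is positive definite -> x* is a strict local min.

min


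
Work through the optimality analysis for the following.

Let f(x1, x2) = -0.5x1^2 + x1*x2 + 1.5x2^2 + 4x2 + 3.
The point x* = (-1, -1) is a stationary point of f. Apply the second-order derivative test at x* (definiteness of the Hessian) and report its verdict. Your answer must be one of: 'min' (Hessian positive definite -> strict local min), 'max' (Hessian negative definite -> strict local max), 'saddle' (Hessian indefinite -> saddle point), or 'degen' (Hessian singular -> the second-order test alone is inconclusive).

Compute the Hessian H = grad^2 f:
  H = [[-1, 1], [1, 3]]
Verify stationarity: grad f(x*) = H x* + g = (0, 0).
Eigenvalues of H: -1.2361, 3.2361.
Eigenvalues have mixed signs, so H is indefinite -> x* is a saddle point.

saddle


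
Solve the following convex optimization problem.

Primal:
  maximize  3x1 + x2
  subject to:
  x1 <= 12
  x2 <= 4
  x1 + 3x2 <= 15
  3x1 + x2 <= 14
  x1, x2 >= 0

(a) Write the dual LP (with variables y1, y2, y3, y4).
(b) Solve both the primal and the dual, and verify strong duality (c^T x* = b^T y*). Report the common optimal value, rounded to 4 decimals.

The standard primal-dual pair for 'max c^T x s.t. A x <= b, x >= 0' is:
  Dual:  min b^T y  s.t.  A^T y >= c,  y >= 0.

So the dual LP is:
  minimize  12y1 + 4y2 + 15y3 + 14y4
  subject to:
    y1 + y3 + 3y4 >= 3
    y2 + 3y3 + y4 >= 1
    y1, y2, y3, y4 >= 0

Solving the primal: x* = (3.375, 3.875).
  primal value c^T x* = 14.
Solving the dual: y* = (0, 0, 0, 1).
  dual value b^T y* = 14.
Strong duality: c^T x* = b^T y*. Confirmed.

14


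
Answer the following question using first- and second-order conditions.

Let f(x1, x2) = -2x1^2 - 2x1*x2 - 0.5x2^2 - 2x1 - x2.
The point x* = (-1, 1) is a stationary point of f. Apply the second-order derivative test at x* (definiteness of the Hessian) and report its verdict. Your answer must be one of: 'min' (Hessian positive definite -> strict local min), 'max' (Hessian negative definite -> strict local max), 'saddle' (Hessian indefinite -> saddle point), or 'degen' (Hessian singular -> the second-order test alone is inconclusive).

Compute the Hessian H = grad^2 f:
  H = [[-4, -2], [-2, -1]]
Verify stationarity: grad f(x*) = H x* + g = (0, 0).
Eigenvalues of H: -5, 0.
H has a zero eigenvalue (singular; negative semidefinite but not definite), so H is neither positive definite, negative definite, nor indefinite. The second-order test alone is inconclusive -> degen.
(Indeed, f is constant along the null direction of H through x*, so x* is not a strict local extremum.)

degen


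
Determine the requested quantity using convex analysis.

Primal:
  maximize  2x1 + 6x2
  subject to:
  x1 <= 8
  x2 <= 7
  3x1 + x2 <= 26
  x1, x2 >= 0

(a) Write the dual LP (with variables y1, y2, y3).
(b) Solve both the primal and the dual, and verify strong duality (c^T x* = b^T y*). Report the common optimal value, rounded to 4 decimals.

The standard primal-dual pair for 'max c^T x s.t. A x <= b, x >= 0' is:
  Dual:  min b^T y  s.t.  A^T y >= c,  y >= 0.

So the dual LP is:
  minimize  8y1 + 7y2 + 26y3
  subject to:
    y1 + 3y3 >= 2
    y2 + y3 >= 6
    y1, y2, y3 >= 0

Solving the primal: x* = (6.3333, 7).
  primal value c^T x* = 54.6667.
Solving the dual: y* = (0, 5.3333, 0.6667).
  dual value b^T y* = 54.6667.
Strong duality: c^T x* = b^T y*. Confirmed.

54.6667


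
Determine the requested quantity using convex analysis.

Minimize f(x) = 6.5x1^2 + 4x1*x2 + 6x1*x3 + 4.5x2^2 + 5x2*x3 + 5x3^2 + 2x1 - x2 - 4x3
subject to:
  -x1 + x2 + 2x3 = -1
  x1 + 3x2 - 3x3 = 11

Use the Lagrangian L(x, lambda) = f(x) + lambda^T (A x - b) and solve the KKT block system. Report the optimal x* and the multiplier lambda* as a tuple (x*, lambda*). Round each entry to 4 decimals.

Form the Lagrangian:
  L(x, lambda) = (1/2) x^T Q x + c^T x + lambda^T (A x - b)
Stationarity (grad_x L = 0): Q x + c + A^T lambda = 0.
Primal feasibility: A x = b.

This gives the KKT block system:
  [ Q   A^T ] [ x     ]   [-c ]
  [ A    0  ] [ lambda ] = [ b ]

Solving the linear system:
  x*      = (0.0804, 2.12, -1.5198)
  lambda* = (-0.8958, -3.3024)
  f(x*)   = 19.7752

x* = (0.0804, 2.12, -1.5198), lambda* = (-0.8958, -3.3024)


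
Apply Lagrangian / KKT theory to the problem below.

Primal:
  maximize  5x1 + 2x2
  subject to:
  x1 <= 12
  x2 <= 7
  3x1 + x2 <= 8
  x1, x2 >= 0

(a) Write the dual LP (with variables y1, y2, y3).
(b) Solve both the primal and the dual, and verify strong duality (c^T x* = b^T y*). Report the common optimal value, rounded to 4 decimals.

The standard primal-dual pair for 'max c^T x s.t. A x <= b, x >= 0' is:
  Dual:  min b^T y  s.t.  A^T y >= c,  y >= 0.

So the dual LP is:
  minimize  12y1 + 7y2 + 8y3
  subject to:
    y1 + 3y3 >= 5
    y2 + y3 >= 2
    y1, y2, y3 >= 0

Solving the primal: x* = (0.3333, 7).
  primal value c^T x* = 15.6667.
Solving the dual: y* = (0, 0.3333, 1.6667).
  dual value b^T y* = 15.6667.
Strong duality: c^T x* = b^T y*. Confirmed.

15.6667


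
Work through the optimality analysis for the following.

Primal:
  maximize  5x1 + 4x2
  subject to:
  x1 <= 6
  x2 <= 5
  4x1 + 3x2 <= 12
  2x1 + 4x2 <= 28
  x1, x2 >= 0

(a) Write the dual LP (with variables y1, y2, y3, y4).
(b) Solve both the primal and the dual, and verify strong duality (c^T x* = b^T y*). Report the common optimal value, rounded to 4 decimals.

The standard primal-dual pair for 'max c^T x s.t. A x <= b, x >= 0' is:
  Dual:  min b^T y  s.t.  A^T y >= c,  y >= 0.

So the dual LP is:
  minimize  6y1 + 5y2 + 12y3 + 28y4
  subject to:
    y1 + 4y3 + 2y4 >= 5
    y2 + 3y3 + 4y4 >= 4
    y1, y2, y3, y4 >= 0

Solving the primal: x* = (0, 4).
  primal value c^T x* = 16.
Solving the dual: y* = (0, 0, 1.3333, 0).
  dual value b^T y* = 16.
Strong duality: c^T x* = b^T y*. Confirmed.

16


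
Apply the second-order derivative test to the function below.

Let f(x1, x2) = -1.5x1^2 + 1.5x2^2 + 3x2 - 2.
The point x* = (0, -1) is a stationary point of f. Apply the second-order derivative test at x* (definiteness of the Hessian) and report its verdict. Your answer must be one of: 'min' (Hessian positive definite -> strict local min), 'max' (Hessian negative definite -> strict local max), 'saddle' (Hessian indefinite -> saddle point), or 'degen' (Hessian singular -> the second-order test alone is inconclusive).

Compute the Hessian H = grad^2 f:
  H = [[-3, 0], [0, 3]]
Verify stationarity: grad f(x*) = H x* + g = (0, 0).
Eigenvalues of H: -3, 3.
Eigenvalues have mixed signs, so H is indefinite -> x* is a saddle point.

saddle


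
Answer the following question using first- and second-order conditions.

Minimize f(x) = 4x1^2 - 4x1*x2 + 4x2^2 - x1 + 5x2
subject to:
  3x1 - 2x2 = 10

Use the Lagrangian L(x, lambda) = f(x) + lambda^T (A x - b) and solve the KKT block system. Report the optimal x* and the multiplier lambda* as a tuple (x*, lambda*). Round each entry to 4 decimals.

Form the Lagrangian:
  L(x, lambda) = (1/2) x^T Q x + c^T x + lambda^T (A x - b)
Stationarity (grad_x L = 0): Q x + c + A^T lambda = 0.
Primal feasibility: A x = b.

This gives the KKT block system:
  [ Q   A^T ] [ x     ]   [-c ]
  [ A    0  ] [ lambda ] = [ b ]

Solving the linear system:
  x*      = (2.3929, -1.4107)
  lambda* = (-7.9286)
  f(x*)   = 34.9196

x* = (2.3929, -1.4107), lambda* = (-7.9286)


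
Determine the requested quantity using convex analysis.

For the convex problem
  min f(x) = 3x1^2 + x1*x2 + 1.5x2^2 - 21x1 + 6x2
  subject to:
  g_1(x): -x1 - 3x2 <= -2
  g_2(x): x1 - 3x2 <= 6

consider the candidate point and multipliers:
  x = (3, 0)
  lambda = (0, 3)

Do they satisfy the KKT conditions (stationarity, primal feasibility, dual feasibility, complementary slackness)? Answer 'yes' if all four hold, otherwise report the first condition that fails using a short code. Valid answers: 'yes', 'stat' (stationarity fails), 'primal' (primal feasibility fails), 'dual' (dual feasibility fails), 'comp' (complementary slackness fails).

Gradient of f: grad f(x) = Q x + c = (-3, 9)
Constraint values g_i(x) = a_i^T x - b_i:
  g_1((3, 0)) = -1
  g_2((3, 0)) = -3
Stationarity residual: grad f(x) + sum_i lambda_i a_i = (0, 0)
  -> stationarity OK
Primal feasibility (all g_i <= 0): OK
Dual feasibility (all lambda_i >= 0): OK
Complementary slackness (lambda_i * g_i(x) = 0 for all i): FAILS

Verdict: the first failing condition is complementary_slackness -> comp.

comp


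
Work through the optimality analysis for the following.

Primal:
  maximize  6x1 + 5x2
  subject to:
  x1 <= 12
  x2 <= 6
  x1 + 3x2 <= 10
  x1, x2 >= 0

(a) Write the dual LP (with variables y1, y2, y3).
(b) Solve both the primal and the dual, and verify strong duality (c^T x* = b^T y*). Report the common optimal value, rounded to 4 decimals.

The standard primal-dual pair for 'max c^T x s.t. A x <= b, x >= 0' is:
  Dual:  min b^T y  s.t.  A^T y >= c,  y >= 0.

So the dual LP is:
  minimize  12y1 + 6y2 + 10y3
  subject to:
    y1 + y3 >= 6
    y2 + 3y3 >= 5
    y1, y2, y3 >= 0

Solving the primal: x* = (10, 0).
  primal value c^T x* = 60.
Solving the dual: y* = (0, 0, 6).
  dual value b^T y* = 60.
Strong duality: c^T x* = b^T y*. Confirmed.

60


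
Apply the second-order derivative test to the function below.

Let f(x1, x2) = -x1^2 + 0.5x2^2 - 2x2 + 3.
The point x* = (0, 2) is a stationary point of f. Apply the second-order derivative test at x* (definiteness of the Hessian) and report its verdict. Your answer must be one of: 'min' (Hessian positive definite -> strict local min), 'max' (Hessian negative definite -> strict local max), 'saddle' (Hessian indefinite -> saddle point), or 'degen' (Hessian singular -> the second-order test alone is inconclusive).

Compute the Hessian H = grad^2 f:
  H = [[-2, 0], [0, 1]]
Verify stationarity: grad f(x*) = H x* + g = (0, 0).
Eigenvalues of H: -2, 1.
Eigenvalues have mixed signs, so H is indefinite -> x* is a saddle point.

saddle


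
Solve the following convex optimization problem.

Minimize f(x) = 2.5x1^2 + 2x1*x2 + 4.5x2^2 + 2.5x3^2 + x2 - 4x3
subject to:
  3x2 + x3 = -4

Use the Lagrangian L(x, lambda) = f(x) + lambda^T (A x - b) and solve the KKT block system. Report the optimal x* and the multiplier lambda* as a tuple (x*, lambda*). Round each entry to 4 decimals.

Form the Lagrangian:
  L(x, lambda) = (1/2) x^T Q x + c^T x + lambda^T (A x - b)
Stationarity (grad_x L = 0): Q x + c + A^T lambda = 0.
Primal feasibility: A x = b.

This gives the KKT block system:
  [ Q   A^T ] [ x     ]   [-c ]
  [ A    0  ] [ lambda ] = [ b ]

Solving the linear system:
  x*      = (0.5489, -1.3722, 0.1165)
  lambda* = (3.4173)
  f(x*)   = 5.9154

x* = (0.5489, -1.3722, 0.1165), lambda* = (3.4173)


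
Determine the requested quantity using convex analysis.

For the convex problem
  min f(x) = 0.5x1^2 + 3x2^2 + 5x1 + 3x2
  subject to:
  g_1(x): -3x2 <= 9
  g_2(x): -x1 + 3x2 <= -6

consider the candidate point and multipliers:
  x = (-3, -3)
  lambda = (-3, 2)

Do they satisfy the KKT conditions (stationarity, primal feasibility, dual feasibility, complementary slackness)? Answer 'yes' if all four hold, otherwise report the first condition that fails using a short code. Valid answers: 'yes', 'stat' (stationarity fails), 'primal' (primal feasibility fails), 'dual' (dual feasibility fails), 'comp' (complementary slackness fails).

Gradient of f: grad f(x) = Q x + c = (2, -15)
Constraint values g_i(x) = a_i^T x - b_i:
  g_1((-3, -3)) = 0
  g_2((-3, -3)) = 0
Stationarity residual: grad f(x) + sum_i lambda_i a_i = (0, 0)
  -> stationarity OK
Primal feasibility (all g_i <= 0): OK
Dual feasibility (all lambda_i >= 0): FAILS
Complementary slackness (lambda_i * g_i(x) = 0 for all i): OK

Verdict: the first failing condition is dual_feasibility -> dual.

dual


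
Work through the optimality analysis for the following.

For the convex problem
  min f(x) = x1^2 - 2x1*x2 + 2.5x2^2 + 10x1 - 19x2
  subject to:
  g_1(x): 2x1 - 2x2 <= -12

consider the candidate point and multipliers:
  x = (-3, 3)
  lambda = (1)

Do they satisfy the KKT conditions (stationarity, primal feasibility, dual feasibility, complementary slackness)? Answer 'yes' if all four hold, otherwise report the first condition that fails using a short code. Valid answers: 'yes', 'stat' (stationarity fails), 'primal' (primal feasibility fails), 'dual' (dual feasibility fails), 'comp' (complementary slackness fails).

Gradient of f: grad f(x) = Q x + c = (-2, 2)
Constraint values g_i(x) = a_i^T x - b_i:
  g_1((-3, 3)) = 0
Stationarity residual: grad f(x) + sum_i lambda_i a_i = (0, 0)
  -> stationarity OK
Primal feasibility (all g_i <= 0): OK
Dual feasibility (all lambda_i >= 0): OK
Complementary slackness (lambda_i * g_i(x) = 0 for all i): OK

Verdict: yes, KKT holds.

yes


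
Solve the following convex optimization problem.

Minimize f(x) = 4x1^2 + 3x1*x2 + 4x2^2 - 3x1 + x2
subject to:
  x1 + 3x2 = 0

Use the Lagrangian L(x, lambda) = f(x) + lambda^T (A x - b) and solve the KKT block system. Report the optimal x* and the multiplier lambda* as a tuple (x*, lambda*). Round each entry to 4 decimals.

Form the Lagrangian:
  L(x, lambda) = (1/2) x^T Q x + c^T x + lambda^T (A x - b)
Stationarity (grad_x L = 0): Q x + c + A^T lambda = 0.
Primal feasibility: A x = b.

This gives the KKT block system:
  [ Q   A^T ] [ x     ]   [-c ]
  [ A    0  ] [ lambda ] = [ b ]

Solving the linear system:
  x*      = (0.4839, -0.1613)
  lambda* = (-0.3871)
  f(x*)   = -0.8065

x* = (0.4839, -0.1613), lambda* = (-0.3871)


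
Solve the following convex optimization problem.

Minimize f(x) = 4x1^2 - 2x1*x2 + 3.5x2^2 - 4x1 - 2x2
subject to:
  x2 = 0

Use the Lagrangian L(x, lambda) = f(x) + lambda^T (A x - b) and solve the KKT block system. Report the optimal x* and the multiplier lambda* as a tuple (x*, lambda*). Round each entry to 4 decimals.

Form the Lagrangian:
  L(x, lambda) = (1/2) x^T Q x + c^T x + lambda^T (A x - b)
Stationarity (grad_x L = 0): Q x + c + A^T lambda = 0.
Primal feasibility: A x = b.

This gives the KKT block system:
  [ Q   A^T ] [ x     ]   [-c ]
  [ A    0  ] [ lambda ] = [ b ]

Solving the linear system:
  x*      = (0.5, 0)
  lambda* = (3)
  f(x*)   = -1

x* = (0.5, 0), lambda* = (3)


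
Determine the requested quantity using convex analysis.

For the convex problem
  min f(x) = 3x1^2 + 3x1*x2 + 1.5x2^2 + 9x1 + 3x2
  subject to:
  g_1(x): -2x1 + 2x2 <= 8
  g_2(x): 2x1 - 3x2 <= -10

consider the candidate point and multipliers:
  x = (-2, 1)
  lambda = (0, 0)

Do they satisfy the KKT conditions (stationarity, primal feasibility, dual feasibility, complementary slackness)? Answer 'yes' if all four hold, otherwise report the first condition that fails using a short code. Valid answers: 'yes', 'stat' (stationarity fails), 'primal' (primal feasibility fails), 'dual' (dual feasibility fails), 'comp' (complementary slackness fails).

Gradient of f: grad f(x) = Q x + c = (0, 0)
Constraint values g_i(x) = a_i^T x - b_i:
  g_1((-2, 1)) = -2
  g_2((-2, 1)) = 3
Stationarity residual: grad f(x) + sum_i lambda_i a_i = (0, 0)
  -> stationarity OK
Primal feasibility (all g_i <= 0): FAILS
Dual feasibility (all lambda_i >= 0): OK
Complementary slackness (lambda_i * g_i(x) = 0 for all i): OK

Verdict: the first failing condition is primal_feasibility -> primal.

primal


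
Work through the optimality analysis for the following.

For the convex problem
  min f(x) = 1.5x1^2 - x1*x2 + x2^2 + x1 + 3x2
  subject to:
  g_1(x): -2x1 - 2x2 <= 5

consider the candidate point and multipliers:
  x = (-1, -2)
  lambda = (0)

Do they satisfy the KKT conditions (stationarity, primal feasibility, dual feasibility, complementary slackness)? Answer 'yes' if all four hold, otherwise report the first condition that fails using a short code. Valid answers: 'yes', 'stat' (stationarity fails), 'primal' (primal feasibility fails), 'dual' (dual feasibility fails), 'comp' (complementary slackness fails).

Gradient of f: grad f(x) = Q x + c = (0, 0)
Constraint values g_i(x) = a_i^T x - b_i:
  g_1((-1, -2)) = 1
Stationarity residual: grad f(x) + sum_i lambda_i a_i = (0, 0)
  -> stationarity OK
Primal feasibility (all g_i <= 0): FAILS
Dual feasibility (all lambda_i >= 0): OK
Complementary slackness (lambda_i * g_i(x) = 0 for all i): OK

Verdict: the first failing condition is primal_feasibility -> primal.

primal


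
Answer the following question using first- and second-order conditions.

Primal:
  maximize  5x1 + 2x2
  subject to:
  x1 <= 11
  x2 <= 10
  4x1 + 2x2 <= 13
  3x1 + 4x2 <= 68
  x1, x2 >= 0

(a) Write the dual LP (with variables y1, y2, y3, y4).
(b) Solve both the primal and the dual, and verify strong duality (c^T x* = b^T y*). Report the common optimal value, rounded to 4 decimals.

The standard primal-dual pair for 'max c^T x s.t. A x <= b, x >= 0' is:
  Dual:  min b^T y  s.t.  A^T y >= c,  y >= 0.

So the dual LP is:
  minimize  11y1 + 10y2 + 13y3 + 68y4
  subject to:
    y1 + 4y3 + 3y4 >= 5
    y2 + 2y3 + 4y4 >= 2
    y1, y2, y3, y4 >= 0

Solving the primal: x* = (3.25, 0).
  primal value c^T x* = 16.25.
Solving the dual: y* = (0, 0, 1.25, 0).
  dual value b^T y* = 16.25.
Strong duality: c^T x* = b^T y*. Confirmed.

16.25


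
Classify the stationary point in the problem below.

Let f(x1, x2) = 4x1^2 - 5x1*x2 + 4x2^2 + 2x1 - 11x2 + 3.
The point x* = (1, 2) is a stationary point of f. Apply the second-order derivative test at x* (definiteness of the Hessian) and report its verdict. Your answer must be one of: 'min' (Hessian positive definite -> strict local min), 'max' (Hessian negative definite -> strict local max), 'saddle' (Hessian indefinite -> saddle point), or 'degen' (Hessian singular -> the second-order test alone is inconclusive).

Compute the Hessian H = grad^2 f:
  H = [[8, -5], [-5, 8]]
Verify stationarity: grad f(x*) = H x* + g = (0, 0).
Eigenvalues of H: 3, 13.
Both eigenvalues > 0, so H is positive definite -> x* is a strict local min.

min


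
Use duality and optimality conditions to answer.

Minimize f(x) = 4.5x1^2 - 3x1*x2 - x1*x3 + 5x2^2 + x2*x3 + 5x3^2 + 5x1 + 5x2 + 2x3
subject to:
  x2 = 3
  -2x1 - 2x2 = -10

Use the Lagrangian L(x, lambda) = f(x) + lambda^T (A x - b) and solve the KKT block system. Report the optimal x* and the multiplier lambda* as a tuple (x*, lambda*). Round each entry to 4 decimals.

Form the Lagrangian:
  L(x, lambda) = (1/2) x^T Q x + c^T x + lambda^T (A x - b)
Stationarity (grad_x L = 0): Q x + c + A^T lambda = 0.
Primal feasibility: A x = b.

This gives the KKT block system:
  [ Q   A^T ] [ x     ]   [-c ]
  [ A    0  ] [ lambda ] = [ b ]

Solving the linear system:
  x*      = (2, 3, -0.3)
  lambda* = (-14.4, 7.15)
  f(x*)   = 69.55

x* = (2, 3, -0.3), lambda* = (-14.4, 7.15)


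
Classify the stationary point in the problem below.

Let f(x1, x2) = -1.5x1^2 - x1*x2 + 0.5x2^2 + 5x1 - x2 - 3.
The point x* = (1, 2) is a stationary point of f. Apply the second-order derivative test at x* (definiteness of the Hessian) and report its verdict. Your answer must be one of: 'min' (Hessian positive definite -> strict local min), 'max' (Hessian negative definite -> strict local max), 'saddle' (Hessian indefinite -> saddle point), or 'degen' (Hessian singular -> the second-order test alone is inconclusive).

Compute the Hessian H = grad^2 f:
  H = [[-3, -1], [-1, 1]]
Verify stationarity: grad f(x*) = H x* + g = (0, 0).
Eigenvalues of H: -3.2361, 1.2361.
Eigenvalues have mixed signs, so H is indefinite -> x* is a saddle point.

saddle


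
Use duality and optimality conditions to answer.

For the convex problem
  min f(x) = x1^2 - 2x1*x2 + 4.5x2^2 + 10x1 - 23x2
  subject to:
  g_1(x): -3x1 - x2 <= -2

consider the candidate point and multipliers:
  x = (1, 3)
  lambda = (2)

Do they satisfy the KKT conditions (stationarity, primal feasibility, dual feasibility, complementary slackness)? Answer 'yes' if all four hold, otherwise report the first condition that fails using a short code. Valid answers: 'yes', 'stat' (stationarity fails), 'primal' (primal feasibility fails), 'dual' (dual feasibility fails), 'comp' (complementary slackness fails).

Gradient of f: grad f(x) = Q x + c = (6, 2)
Constraint values g_i(x) = a_i^T x - b_i:
  g_1((1, 3)) = -4
Stationarity residual: grad f(x) + sum_i lambda_i a_i = (0, 0)
  -> stationarity OK
Primal feasibility (all g_i <= 0): OK
Dual feasibility (all lambda_i >= 0): OK
Complementary slackness (lambda_i * g_i(x) = 0 for all i): FAILS

Verdict: the first failing condition is complementary_slackness -> comp.

comp


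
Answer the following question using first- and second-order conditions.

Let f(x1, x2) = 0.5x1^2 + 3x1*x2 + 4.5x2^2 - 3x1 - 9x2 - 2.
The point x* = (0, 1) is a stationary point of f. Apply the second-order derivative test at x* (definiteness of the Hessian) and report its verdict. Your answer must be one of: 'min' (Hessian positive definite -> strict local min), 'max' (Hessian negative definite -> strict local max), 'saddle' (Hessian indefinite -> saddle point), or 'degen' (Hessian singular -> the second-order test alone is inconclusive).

Compute the Hessian H = grad^2 f:
  H = [[1, 3], [3, 9]]
Verify stationarity: grad f(x*) = H x* + g = (0, 0).
Eigenvalues of H: 0, 10.
H has a zero eigenvalue (singular; positive semidefinite but not definite), so H is neither positive definite, negative definite, nor indefinite. The second-order test alone is inconclusive -> degen.
(Indeed, f is constant along the null direction of H through x*, so x* is not a strict local extremum.)

degen


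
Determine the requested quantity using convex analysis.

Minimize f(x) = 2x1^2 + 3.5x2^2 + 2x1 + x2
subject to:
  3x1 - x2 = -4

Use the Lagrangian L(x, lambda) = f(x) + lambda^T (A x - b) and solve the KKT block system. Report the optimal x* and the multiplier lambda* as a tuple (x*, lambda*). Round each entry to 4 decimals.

Form the Lagrangian:
  L(x, lambda) = (1/2) x^T Q x + c^T x + lambda^T (A x - b)
Stationarity (grad_x L = 0): Q x + c + A^T lambda = 0.
Primal feasibility: A x = b.

This gives the KKT block system:
  [ Q   A^T ] [ x     ]   [-c ]
  [ A    0  ] [ lambda ] = [ b ]

Solving the linear system:
  x*      = (-1.3284, 0.0149)
  lambda* = (1.1045)
  f(x*)   = 0.8881

x* = (-1.3284, 0.0149), lambda* = (1.1045)


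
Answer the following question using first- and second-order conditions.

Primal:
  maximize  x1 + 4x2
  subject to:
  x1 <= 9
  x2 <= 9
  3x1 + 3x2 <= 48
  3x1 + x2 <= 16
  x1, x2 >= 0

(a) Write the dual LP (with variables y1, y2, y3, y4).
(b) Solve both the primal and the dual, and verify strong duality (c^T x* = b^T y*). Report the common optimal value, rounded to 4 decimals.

The standard primal-dual pair for 'max c^T x s.t. A x <= b, x >= 0' is:
  Dual:  min b^T y  s.t.  A^T y >= c,  y >= 0.

So the dual LP is:
  minimize  9y1 + 9y2 + 48y3 + 16y4
  subject to:
    y1 + 3y3 + 3y4 >= 1
    y2 + 3y3 + y4 >= 4
    y1, y2, y3, y4 >= 0

Solving the primal: x* = (2.3333, 9).
  primal value c^T x* = 38.3333.
Solving the dual: y* = (0, 3.6667, 0, 0.3333).
  dual value b^T y* = 38.3333.
Strong duality: c^T x* = b^T y*. Confirmed.

38.3333


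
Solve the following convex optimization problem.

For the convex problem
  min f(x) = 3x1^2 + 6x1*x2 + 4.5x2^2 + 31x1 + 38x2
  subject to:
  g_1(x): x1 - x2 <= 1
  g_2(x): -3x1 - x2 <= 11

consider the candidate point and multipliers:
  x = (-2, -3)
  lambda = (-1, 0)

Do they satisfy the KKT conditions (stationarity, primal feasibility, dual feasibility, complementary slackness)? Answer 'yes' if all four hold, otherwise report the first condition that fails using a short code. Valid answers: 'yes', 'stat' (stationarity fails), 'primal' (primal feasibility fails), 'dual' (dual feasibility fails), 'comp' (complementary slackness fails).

Gradient of f: grad f(x) = Q x + c = (1, -1)
Constraint values g_i(x) = a_i^T x - b_i:
  g_1((-2, -3)) = 0
  g_2((-2, -3)) = -2
Stationarity residual: grad f(x) + sum_i lambda_i a_i = (0, 0)
  -> stationarity OK
Primal feasibility (all g_i <= 0): OK
Dual feasibility (all lambda_i >= 0): FAILS
Complementary slackness (lambda_i * g_i(x) = 0 for all i): OK

Verdict: the first failing condition is dual_feasibility -> dual.

dual


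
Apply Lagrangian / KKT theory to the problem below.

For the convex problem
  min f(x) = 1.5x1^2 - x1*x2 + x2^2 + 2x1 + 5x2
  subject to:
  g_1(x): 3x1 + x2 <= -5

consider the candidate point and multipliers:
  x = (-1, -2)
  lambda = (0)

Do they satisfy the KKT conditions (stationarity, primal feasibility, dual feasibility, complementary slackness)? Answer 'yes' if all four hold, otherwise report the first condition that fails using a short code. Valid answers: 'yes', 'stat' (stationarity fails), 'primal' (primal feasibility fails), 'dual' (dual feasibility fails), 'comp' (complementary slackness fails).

Gradient of f: grad f(x) = Q x + c = (1, 2)
Constraint values g_i(x) = a_i^T x - b_i:
  g_1((-1, -2)) = 0
Stationarity residual: grad f(x) + sum_i lambda_i a_i = (1, 2)
  -> stationarity FAILS
Primal feasibility (all g_i <= 0): OK
Dual feasibility (all lambda_i >= 0): OK
Complementary slackness (lambda_i * g_i(x) = 0 for all i): OK

Verdict: the first failing condition is stationarity -> stat.

stat


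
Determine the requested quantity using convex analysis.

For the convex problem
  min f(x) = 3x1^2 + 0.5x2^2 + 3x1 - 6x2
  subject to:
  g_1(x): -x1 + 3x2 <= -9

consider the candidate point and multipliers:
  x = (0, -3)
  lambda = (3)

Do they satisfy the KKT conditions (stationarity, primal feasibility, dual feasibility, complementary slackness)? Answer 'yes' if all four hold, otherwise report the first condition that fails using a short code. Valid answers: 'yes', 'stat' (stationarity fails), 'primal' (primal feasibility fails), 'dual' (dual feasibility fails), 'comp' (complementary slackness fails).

Gradient of f: grad f(x) = Q x + c = (3, -9)
Constraint values g_i(x) = a_i^T x - b_i:
  g_1((0, -3)) = 0
Stationarity residual: grad f(x) + sum_i lambda_i a_i = (0, 0)
  -> stationarity OK
Primal feasibility (all g_i <= 0): OK
Dual feasibility (all lambda_i >= 0): OK
Complementary slackness (lambda_i * g_i(x) = 0 for all i): OK

Verdict: yes, KKT holds.

yes


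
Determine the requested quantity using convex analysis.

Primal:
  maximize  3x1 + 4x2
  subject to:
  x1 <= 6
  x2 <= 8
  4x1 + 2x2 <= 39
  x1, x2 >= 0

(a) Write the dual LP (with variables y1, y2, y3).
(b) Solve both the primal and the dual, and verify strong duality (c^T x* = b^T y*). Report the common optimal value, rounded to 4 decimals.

The standard primal-dual pair for 'max c^T x s.t. A x <= b, x >= 0' is:
  Dual:  min b^T y  s.t.  A^T y >= c,  y >= 0.

So the dual LP is:
  minimize  6y1 + 8y2 + 39y3
  subject to:
    y1 + 4y3 >= 3
    y2 + 2y3 >= 4
    y1, y2, y3 >= 0

Solving the primal: x* = (5.75, 8).
  primal value c^T x* = 49.25.
Solving the dual: y* = (0, 2.5, 0.75).
  dual value b^T y* = 49.25.
Strong duality: c^T x* = b^T y*. Confirmed.

49.25


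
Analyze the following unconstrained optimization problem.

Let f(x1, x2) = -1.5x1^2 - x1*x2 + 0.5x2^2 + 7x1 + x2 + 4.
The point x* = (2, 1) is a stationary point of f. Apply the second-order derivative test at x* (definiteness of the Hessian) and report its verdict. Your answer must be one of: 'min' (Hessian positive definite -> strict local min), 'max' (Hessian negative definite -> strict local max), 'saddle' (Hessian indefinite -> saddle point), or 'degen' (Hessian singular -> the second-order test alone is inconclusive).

Compute the Hessian H = grad^2 f:
  H = [[-3, -1], [-1, 1]]
Verify stationarity: grad f(x*) = H x* + g = (0, 0).
Eigenvalues of H: -3.2361, 1.2361.
Eigenvalues have mixed signs, so H is indefinite -> x* is a saddle point.

saddle


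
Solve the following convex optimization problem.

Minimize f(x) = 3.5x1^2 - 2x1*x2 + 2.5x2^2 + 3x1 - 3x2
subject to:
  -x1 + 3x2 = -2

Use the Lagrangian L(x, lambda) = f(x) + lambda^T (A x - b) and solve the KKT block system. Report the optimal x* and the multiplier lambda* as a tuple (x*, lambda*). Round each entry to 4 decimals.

Form the Lagrangian:
  L(x, lambda) = (1/2) x^T Q x + c^T x + lambda^T (A x - b)
Stationarity (grad_x L = 0): Q x + c + A^T lambda = 0.
Primal feasibility: A x = b.

This gives the KKT block system:
  [ Q   A^T ] [ x     ]   [-c ]
  [ A    0  ] [ lambda ] = [ b ]

Solving the linear system:
  x*      = (-0.3571, -0.7857)
  lambda* = (2.0714)
  f(x*)   = 2.7143

x* = (-0.3571, -0.7857), lambda* = (2.0714)


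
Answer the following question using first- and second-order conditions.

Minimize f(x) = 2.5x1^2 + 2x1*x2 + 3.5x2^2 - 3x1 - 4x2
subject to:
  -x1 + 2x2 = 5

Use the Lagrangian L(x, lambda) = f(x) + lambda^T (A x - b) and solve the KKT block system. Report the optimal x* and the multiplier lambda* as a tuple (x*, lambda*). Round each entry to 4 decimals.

Form the Lagrangian:
  L(x, lambda) = (1/2) x^T Q x + c^T x + lambda^T (A x - b)
Stationarity (grad_x L = 0): Q x + c + A^T lambda = 0.
Primal feasibility: A x = b.

This gives the KKT block system:
  [ Q   A^T ] [ x     ]   [-c ]
  [ A    0  ] [ lambda ] = [ b ]

Solving the linear system:
  x*      = (-1, 2)
  lambda* = (-4)
  f(x*)   = 7.5

x* = (-1, 2), lambda* = (-4)


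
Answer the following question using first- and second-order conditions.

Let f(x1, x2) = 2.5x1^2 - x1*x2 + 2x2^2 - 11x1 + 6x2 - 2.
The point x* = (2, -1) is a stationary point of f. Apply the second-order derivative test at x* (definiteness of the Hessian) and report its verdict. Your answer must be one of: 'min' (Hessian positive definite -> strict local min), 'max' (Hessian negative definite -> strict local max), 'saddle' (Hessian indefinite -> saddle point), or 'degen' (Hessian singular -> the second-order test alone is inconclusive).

Compute the Hessian H = grad^2 f:
  H = [[5, -1], [-1, 4]]
Verify stationarity: grad f(x*) = H x* + g = (0, 0).
Eigenvalues of H: 3.382, 5.618.
Both eigenvalues > 0, so H is positive definite -> x* is a strict local min.

min


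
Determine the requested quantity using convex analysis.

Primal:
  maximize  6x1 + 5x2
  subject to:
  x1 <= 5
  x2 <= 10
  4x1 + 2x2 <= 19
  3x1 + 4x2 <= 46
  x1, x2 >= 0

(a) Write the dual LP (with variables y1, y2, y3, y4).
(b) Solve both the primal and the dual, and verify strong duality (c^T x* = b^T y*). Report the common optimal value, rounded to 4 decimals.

The standard primal-dual pair for 'max c^T x s.t. A x <= b, x >= 0' is:
  Dual:  min b^T y  s.t.  A^T y >= c,  y >= 0.

So the dual LP is:
  minimize  5y1 + 10y2 + 19y3 + 46y4
  subject to:
    y1 + 4y3 + 3y4 >= 6
    y2 + 2y3 + 4y4 >= 5
    y1, y2, y3, y4 >= 0

Solving the primal: x* = (0, 9.5).
  primal value c^T x* = 47.5.
Solving the dual: y* = (0, 0, 2.5, 0).
  dual value b^T y* = 47.5.
Strong duality: c^T x* = b^T y*. Confirmed.

47.5


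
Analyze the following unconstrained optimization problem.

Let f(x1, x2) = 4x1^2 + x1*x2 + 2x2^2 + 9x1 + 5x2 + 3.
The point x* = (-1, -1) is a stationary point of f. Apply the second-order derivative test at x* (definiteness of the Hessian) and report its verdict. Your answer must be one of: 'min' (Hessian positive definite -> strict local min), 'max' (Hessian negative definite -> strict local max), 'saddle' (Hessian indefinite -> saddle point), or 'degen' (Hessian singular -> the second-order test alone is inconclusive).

Compute the Hessian H = grad^2 f:
  H = [[8, 1], [1, 4]]
Verify stationarity: grad f(x*) = H x* + g = (0, 0).
Eigenvalues of H: 3.7639, 8.2361.
Both eigenvalues > 0, so H is positive definite -> x* is a strict local min.

min


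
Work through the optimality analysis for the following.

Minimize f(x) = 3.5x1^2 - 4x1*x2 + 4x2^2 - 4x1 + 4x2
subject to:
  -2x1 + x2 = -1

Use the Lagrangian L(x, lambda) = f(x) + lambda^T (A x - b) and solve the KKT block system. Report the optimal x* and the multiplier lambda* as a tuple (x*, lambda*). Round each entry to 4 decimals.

Form the Lagrangian:
  L(x, lambda) = (1/2) x^T Q x + c^T x + lambda^T (A x - b)
Stationarity (grad_x L = 0): Q x + c + A^T lambda = 0.
Primal feasibility: A x = b.

This gives the KKT block system:
  [ Q   A^T ] [ x     ]   [-c ]
  [ A    0  ] [ lambda ] = [ b ]

Solving the linear system:
  x*      = (0.3478, -0.3043)
  lambda* = (-0.1739)
  f(x*)   = -1.3913

x* = (0.3478, -0.3043), lambda* = (-0.1739)


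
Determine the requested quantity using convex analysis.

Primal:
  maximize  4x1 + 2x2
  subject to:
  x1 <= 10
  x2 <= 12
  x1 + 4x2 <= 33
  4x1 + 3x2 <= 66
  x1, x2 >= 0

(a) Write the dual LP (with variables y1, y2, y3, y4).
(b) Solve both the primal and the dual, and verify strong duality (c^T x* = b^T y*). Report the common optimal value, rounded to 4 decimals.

The standard primal-dual pair for 'max c^T x s.t. A x <= b, x >= 0' is:
  Dual:  min b^T y  s.t.  A^T y >= c,  y >= 0.

So the dual LP is:
  minimize  10y1 + 12y2 + 33y3 + 66y4
  subject to:
    y1 + y3 + 4y4 >= 4
    y2 + 4y3 + 3y4 >= 2
    y1, y2, y3, y4 >= 0

Solving the primal: x* = (10, 5.75).
  primal value c^T x* = 51.5.
Solving the dual: y* = (3.5, 0, 0.5, 0).
  dual value b^T y* = 51.5.
Strong duality: c^T x* = b^T y*. Confirmed.

51.5


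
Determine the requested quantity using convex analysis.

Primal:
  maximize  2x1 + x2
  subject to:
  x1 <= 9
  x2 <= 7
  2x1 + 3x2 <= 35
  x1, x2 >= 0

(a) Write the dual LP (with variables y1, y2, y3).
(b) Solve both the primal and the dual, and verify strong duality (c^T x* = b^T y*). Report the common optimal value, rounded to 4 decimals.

The standard primal-dual pair for 'max c^T x s.t. A x <= b, x >= 0' is:
  Dual:  min b^T y  s.t.  A^T y >= c,  y >= 0.

So the dual LP is:
  minimize  9y1 + 7y2 + 35y3
  subject to:
    y1 + 2y3 >= 2
    y2 + 3y3 >= 1
    y1, y2, y3 >= 0

Solving the primal: x* = (9, 5.6667).
  primal value c^T x* = 23.6667.
Solving the dual: y* = (1.3333, 0, 0.3333).
  dual value b^T y* = 23.6667.
Strong duality: c^T x* = b^T y*. Confirmed.

23.6667


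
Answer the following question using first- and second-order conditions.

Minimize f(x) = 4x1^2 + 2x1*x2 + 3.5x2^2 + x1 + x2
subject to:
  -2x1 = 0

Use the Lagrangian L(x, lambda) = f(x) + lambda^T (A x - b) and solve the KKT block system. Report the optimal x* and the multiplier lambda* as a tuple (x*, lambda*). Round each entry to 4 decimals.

Form the Lagrangian:
  L(x, lambda) = (1/2) x^T Q x + c^T x + lambda^T (A x - b)
Stationarity (grad_x L = 0): Q x + c + A^T lambda = 0.
Primal feasibility: A x = b.

This gives the KKT block system:
  [ Q   A^T ] [ x     ]   [-c ]
  [ A    0  ] [ lambda ] = [ b ]

Solving the linear system:
  x*      = (0, -0.1429)
  lambda* = (0.3571)
  f(x*)   = -0.0714

x* = (0, -0.1429), lambda* = (0.3571)


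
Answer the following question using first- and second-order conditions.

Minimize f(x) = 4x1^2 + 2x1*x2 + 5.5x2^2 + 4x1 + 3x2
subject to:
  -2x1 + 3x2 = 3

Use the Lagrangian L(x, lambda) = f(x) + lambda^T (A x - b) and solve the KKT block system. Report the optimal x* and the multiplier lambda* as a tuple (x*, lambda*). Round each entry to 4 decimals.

Form the Lagrangian:
  L(x, lambda) = (1/2) x^T Q x + c^T x + lambda^T (A x - b)
Stationarity (grad_x L = 0): Q x + c + A^T lambda = 0.
Primal feasibility: A x = b.

This gives the KKT block system:
  [ Q   A^T ] [ x     ]   [-c ]
  [ A    0  ] [ lambda ] = [ b ]

Solving the linear system:
  x*      = (-0.9857, 0.3429)
  lambda* = (-1.6)
  f(x*)   = 0.9429

x* = (-0.9857, 0.3429), lambda* = (-1.6)


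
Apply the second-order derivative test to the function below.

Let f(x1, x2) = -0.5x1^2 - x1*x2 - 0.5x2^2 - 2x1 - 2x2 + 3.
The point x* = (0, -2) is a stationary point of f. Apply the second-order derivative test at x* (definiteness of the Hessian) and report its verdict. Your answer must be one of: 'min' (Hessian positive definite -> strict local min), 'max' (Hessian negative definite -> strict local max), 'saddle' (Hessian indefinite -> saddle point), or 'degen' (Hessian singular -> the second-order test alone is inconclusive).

Compute the Hessian H = grad^2 f:
  H = [[-1, -1], [-1, -1]]
Verify stationarity: grad f(x*) = H x* + g = (0, 0).
Eigenvalues of H: -2, 0.
H has a zero eigenvalue (singular; negative semidefinite but not definite), so H is neither positive definite, negative definite, nor indefinite. The second-order test alone is inconclusive -> degen.
(Indeed, f is constant along the null direction of H through x*, so x* is not a strict local extremum.)

degen


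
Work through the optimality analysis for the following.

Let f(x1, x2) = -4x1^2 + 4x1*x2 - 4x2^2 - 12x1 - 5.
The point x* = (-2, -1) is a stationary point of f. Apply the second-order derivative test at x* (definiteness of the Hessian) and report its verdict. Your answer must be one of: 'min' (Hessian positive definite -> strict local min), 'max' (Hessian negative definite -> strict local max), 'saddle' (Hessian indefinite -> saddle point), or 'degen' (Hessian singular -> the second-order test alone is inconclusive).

Compute the Hessian H = grad^2 f:
  H = [[-8, 4], [4, -8]]
Verify stationarity: grad f(x*) = H x* + g = (0, 0).
Eigenvalues of H: -12, -4.
Both eigenvalues < 0, so H is negative definite -> x* is a strict local max.

max
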